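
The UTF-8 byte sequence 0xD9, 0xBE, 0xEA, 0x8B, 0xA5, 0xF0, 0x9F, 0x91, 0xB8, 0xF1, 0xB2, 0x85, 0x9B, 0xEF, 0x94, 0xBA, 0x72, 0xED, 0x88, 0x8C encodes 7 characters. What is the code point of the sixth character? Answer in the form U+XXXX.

U+0072

Offset 0: leading byte 0xD9 = 11011001 → 2-byte char #1 = D9 BE.
Offset 2: leading byte 0xEA = 11101010 → 3-byte char #2 = EA 8B A5.
Offset 5: leading byte 0xF0 = 11110000 → 4-byte char #3 = F0 9F 91 B8.
Offset 9: leading byte 0xF1 = 11110001 → 4-byte char #4 = F1 B2 85 9B.
Offset 13: leading byte 0xEF = 11101111 → 3-byte char #5 = EF 94 BA.
Offset 16: leading byte 0x72 = 01110010 → 1-byte char #6 = 72.
Leading byte 0x72 = 01110010 matches 0xxxxxxx → 1-byte sequence.
Byte 1: 0x72 = 01110010, payload 1110010 (7 bits).
Concatenate: 1110010 = 0x72 (7 bits → U+0072).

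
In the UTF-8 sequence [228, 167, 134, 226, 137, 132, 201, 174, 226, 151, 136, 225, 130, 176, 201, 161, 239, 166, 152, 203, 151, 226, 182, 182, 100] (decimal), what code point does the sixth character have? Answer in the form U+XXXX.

Offset 0: leading byte 0xE4 = 11100100 → 3-byte char #1 = E4 A7 86.
Offset 3: leading byte 0xE2 = 11100010 → 3-byte char #2 = E2 89 84.
Offset 6: leading byte 0xC9 = 11001001 → 2-byte char #3 = C9 AE.
Offset 8: leading byte 0xE2 = 11100010 → 3-byte char #4 = E2 97 88.
Offset 11: leading byte 0xE1 = 11100001 → 3-byte char #5 = E1 82 B0.
Offset 14: leading byte 0xC9 = 11001001 → 2-byte char #6 = C9 A1.
Leading byte 0xC9 = 11001001 matches 110xxxxx → 2-byte sequence.
Byte 1: 0xC9 = 11001001, payload 01001 (5 bits).
Byte 2: 0xA1 = 10100001 (10xxxxxx ✓), payload 100001.
Concatenate: 01001100001 = 0x261 (11 bits → U+0261).

U+0261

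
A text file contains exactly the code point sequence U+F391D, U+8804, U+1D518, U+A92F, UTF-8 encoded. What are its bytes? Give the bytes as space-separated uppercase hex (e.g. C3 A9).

F3 B3 A4 9D E8 A0 84 F0 9D 94 98 EA A4 AF

U+F391D: 4-byte form → F3 B3 A4 9D.
U+8804: 3-byte form → E8 A0 84.
U+1D518: 4-byte form → F0 9D 94 98.
U+A92F: 3-byte form → EA A4 AF.
Concatenated (14 bytes): F3 B3 A4 9D E8 A0 84 F0 9D 94 98 EA A4 AF.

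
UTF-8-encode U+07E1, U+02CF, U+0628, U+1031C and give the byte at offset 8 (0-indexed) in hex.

U+07E1 → 2-byte form DF A1 at offsets 0–1.
U+02CF → 2-byte form CB 8F at offsets 2–3.
U+0628 → 2-byte form D8 A8 at offsets 4–5.
U+1031C → 4-byte form F0 90 8C 9C at offsets 6–9.
Offset 8 falls in char 4's range; it's byte 3 of F0 90 8C 9C = 0x8C.

0x8C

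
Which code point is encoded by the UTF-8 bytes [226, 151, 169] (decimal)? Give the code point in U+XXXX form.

Leading byte 0xE2 = 11100010 matches 1110xxxx → 3-byte sequence.
Byte 1: 0xE2 = 11100010, payload 0010 (4 bits).
Byte 2: 0x97 = 10010111 (10xxxxxx ✓), payload 010111.
Byte 3: 0xA9 = 10101001 (10xxxxxx ✓), payload 101001.
Concatenate: 0010010111101001 = 0x25E9 (16 bits → U+25E9).

U+25E9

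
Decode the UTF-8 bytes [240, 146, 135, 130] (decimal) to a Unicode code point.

U+121C2

Leading byte 0xF0 = 11110000 matches 11110xxx → 4-byte sequence.
Byte 1: 0xF0 = 11110000, payload 000 (3 bits).
Byte 2: 0x92 = 10010010 (10xxxxxx ✓), payload 010010.
Byte 3: 0x87 = 10000111 (10xxxxxx ✓), payload 000111.
Byte 4: 0x82 = 10000010 (10xxxxxx ✓), payload 000010.
Concatenate: 000010010000111000010 = 0x121C2 (21 bits → U+121C2).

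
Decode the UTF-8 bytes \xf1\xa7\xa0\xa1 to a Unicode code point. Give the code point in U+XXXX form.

U+67821

Leading byte 0xF1 = 11110001 matches 11110xxx → 4-byte sequence.
Byte 1: 0xF1 = 11110001, payload 001 (3 bits).
Byte 2: 0xA7 = 10100111 (10xxxxxx ✓), payload 100111.
Byte 3: 0xA0 = 10100000 (10xxxxxx ✓), payload 100000.
Byte 4: 0xA1 = 10100001 (10xxxxxx ✓), payload 100001.
Concatenate: 001100111100000100001 = 0x67821 (21 bits → U+67821).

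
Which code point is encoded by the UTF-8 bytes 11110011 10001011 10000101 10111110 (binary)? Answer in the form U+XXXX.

Leading byte 0xF3 = 11110011 matches 11110xxx → 4-byte sequence.
Byte 1: 0xF3 = 11110011, payload 011 (3 bits).
Byte 2: 0x8B = 10001011 (10xxxxxx ✓), payload 001011.
Byte 3: 0x85 = 10000101 (10xxxxxx ✓), payload 000101.
Byte 4: 0xBE = 10111110 (10xxxxxx ✓), payload 111110.
Concatenate: 011001011000101111110 = 0xCB17E (21 bits → U+CB17E).

U+CB17E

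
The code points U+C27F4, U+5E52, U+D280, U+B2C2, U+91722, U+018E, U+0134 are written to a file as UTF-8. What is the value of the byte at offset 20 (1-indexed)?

0xC4

1-indexed offset 20 is 0-indexed offset 19.
U+C27F4 → 4-byte form F3 82 9F B4 at offsets 0–3.
U+5E52 → 3-byte form E5 B9 92 at offsets 4–6.
U+D280 → 3-byte form ED 8A 80 at offsets 7–9.
U+B2C2 → 3-byte form EB 8B 82 at offsets 10–12.
U+91722 → 4-byte form F2 91 9C A2 at offsets 13–16.
U+018E → 2-byte form C6 8E at offsets 17–18.
U+0134 → 2-byte form C4 B4 at offsets 19–20.
Offset 19 falls in char 7's range; it's byte 1 of C4 B4 = 0xC4.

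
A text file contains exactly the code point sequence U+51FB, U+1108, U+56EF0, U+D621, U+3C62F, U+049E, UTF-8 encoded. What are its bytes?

U+51FB: 3-byte form → E5 87 BB.
U+1108: 3-byte form → E1 84 88.
U+56EF0: 4-byte form → F1 96 BB B0.
U+D621: 3-byte form → ED 98 A1.
U+3C62F: 4-byte form → F0 BC 98 AF.
U+049E: 2-byte form → D2 9E.
Concatenated (19 bytes): E5 87 BB E1 84 88 F1 96 BB B0 ED 98 A1 F0 BC 98 AF D2 9E.

E5 87 BB E1 84 88 F1 96 BB B0 ED 98 A1 F0 BC 98 AF D2 9E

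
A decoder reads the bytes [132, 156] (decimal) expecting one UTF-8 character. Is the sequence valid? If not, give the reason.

invalid (continuation byte with no leading byte)

Byte 0x84 = 10000100 has the form 10xxxxxx — a continuation byte — but there is no preceding leading byte.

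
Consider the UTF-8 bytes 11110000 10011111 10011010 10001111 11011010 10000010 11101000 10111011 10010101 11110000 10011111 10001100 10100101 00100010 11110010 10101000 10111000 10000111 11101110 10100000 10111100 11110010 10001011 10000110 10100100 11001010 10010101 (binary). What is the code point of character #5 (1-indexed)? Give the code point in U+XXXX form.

Offset 0: leading byte 0xF0 = 11110000 → 4-byte char #1 = F0 9F 9A 8F.
Offset 4: leading byte 0xDA = 11011010 → 2-byte char #2 = DA 82.
Offset 6: leading byte 0xE8 = 11101000 → 3-byte char #3 = E8 BB 95.
Offset 9: leading byte 0xF0 = 11110000 → 4-byte char #4 = F0 9F 8C A5.
Offset 13: leading byte 0x22 = 00100010 → 1-byte char #5 = 22.
Leading byte 0x22 = 00100010 matches 0xxxxxxx → 1-byte sequence.
Byte 1: 0x22 = 00100010, payload 0100010 (7 bits).
Concatenate: 0100010 = 0x22 (7 bits → U+0022).

U+0022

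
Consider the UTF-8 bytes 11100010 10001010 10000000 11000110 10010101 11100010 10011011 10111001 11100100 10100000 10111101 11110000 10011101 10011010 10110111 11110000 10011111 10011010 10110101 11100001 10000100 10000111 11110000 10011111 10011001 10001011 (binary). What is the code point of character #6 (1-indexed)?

Offset 0: leading byte 0xE2 = 11100010 → 3-byte char #1 = E2 8A 80.
Offset 3: leading byte 0xC6 = 11000110 → 2-byte char #2 = C6 95.
Offset 5: leading byte 0xE2 = 11100010 → 3-byte char #3 = E2 9B B9.
Offset 8: leading byte 0xE4 = 11100100 → 3-byte char #4 = E4 A0 BD.
Offset 11: leading byte 0xF0 = 11110000 → 4-byte char #5 = F0 9D 9A B7.
Offset 15: leading byte 0xF0 = 11110000 → 4-byte char #6 = F0 9F 9A B5.
Leading byte 0xF0 = 11110000 matches 11110xxx → 4-byte sequence.
Byte 1: 0xF0 = 11110000, payload 000 (3 bits).
Byte 2: 0x9F = 10011111 (10xxxxxx ✓), payload 011111.
Byte 3: 0x9A = 10011010 (10xxxxxx ✓), payload 011010.
Byte 4: 0xB5 = 10110101 (10xxxxxx ✓), payload 110101.
Concatenate: 000011111011010110101 = 0x1F6B5 (21 bits → U+1F6B5).

U+1F6B5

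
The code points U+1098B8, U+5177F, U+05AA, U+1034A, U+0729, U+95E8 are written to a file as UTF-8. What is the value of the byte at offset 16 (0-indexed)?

U+1098B8 → 4-byte form F4 89 A2 B8 at offsets 0–3.
U+5177F → 4-byte form F1 91 9D BF at offsets 4–7.
U+05AA → 2-byte form D6 AA at offsets 8–9.
U+1034A → 4-byte form F0 90 8D 8A at offsets 10–13.
U+0729 → 2-byte form DC A9 at offsets 14–15.
U+95E8 → 3-byte form E9 97 A8 at offsets 16–18.
Offset 16 falls in char 6's range; it's byte 1 of E9 97 A8 = 0xE9.

0xE9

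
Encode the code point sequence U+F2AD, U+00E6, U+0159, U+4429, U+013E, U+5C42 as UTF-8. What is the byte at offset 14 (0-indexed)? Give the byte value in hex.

0x82

U+F2AD → 3-byte form EF 8A AD at offsets 0–2.
U+00E6 → 2-byte form C3 A6 at offsets 3–4.
U+0159 → 2-byte form C5 99 at offsets 5–6.
U+4429 → 3-byte form E4 90 A9 at offsets 7–9.
U+013E → 2-byte form C4 BE at offsets 10–11.
U+5C42 → 3-byte form E5 B1 82 at offsets 12–14.
Offset 14 falls in char 6's range; it's byte 3 of E5 B1 82 = 0x82.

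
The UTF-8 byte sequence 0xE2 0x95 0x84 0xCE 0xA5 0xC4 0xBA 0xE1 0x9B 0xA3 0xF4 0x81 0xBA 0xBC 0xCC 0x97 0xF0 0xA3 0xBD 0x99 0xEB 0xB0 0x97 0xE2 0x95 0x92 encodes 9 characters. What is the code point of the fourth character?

U+16E3

Offset 0: leading byte 0xE2 = 11100010 → 3-byte char #1 = E2 95 84.
Offset 3: leading byte 0xCE = 11001110 → 2-byte char #2 = CE A5.
Offset 5: leading byte 0xC4 = 11000100 → 2-byte char #3 = C4 BA.
Offset 7: leading byte 0xE1 = 11100001 → 3-byte char #4 = E1 9B A3.
Leading byte 0xE1 = 11100001 matches 1110xxxx → 3-byte sequence.
Byte 1: 0xE1 = 11100001, payload 0001 (4 bits).
Byte 2: 0x9B = 10011011 (10xxxxxx ✓), payload 011011.
Byte 3: 0xA3 = 10100011 (10xxxxxx ✓), payload 100011.
Concatenate: 0001011011100011 = 0x16E3 (16 bits → U+16E3).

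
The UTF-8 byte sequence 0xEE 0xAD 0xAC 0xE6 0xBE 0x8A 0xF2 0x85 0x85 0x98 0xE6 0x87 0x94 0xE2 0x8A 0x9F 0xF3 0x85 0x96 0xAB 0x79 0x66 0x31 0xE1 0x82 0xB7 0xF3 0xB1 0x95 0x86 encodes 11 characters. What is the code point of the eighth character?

Offset 0: leading byte 0xEE = 11101110 → 3-byte char #1 = EE AD AC.
Offset 3: leading byte 0xE6 = 11100110 → 3-byte char #2 = E6 BE 8A.
Offset 6: leading byte 0xF2 = 11110010 → 4-byte char #3 = F2 85 85 98.
Offset 10: leading byte 0xE6 = 11100110 → 3-byte char #4 = E6 87 94.
Offset 13: leading byte 0xE2 = 11100010 → 3-byte char #5 = E2 8A 9F.
Offset 16: leading byte 0xF3 = 11110011 → 4-byte char #6 = F3 85 96 AB.
Offset 20: leading byte 0x79 = 01111001 → 1-byte char #7 = 79.
Offset 21: leading byte 0x66 = 01100110 → 1-byte char #8 = 66.
Leading byte 0x66 = 01100110 matches 0xxxxxxx → 1-byte sequence.
Byte 1: 0x66 = 01100110, payload 1100110 (7 bits).
Concatenate: 1100110 = 0x66 (7 bits → U+0066).

U+0066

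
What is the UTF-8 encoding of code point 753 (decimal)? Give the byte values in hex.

CB B1

U+02F1 = 0x2F1 = 753 decimal. In range U+0080–U+07FF → 2-byte form: 110xxxxx 10xxxxxx.
Binary (11 bits): 01011110001.
Split 5+6: 01011 | 110001.
Byte 1: 11001011 = 0xCB.
Byte 2: 10110001 = 0xB1.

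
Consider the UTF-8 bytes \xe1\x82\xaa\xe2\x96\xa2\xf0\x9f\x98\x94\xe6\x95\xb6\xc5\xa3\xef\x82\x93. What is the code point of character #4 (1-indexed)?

U+6576

Offset 0: leading byte 0xE1 = 11100001 → 3-byte char #1 = E1 82 AA.
Offset 3: leading byte 0xE2 = 11100010 → 3-byte char #2 = E2 96 A2.
Offset 6: leading byte 0xF0 = 11110000 → 4-byte char #3 = F0 9F 98 94.
Offset 10: leading byte 0xE6 = 11100110 → 3-byte char #4 = E6 95 B6.
Leading byte 0xE6 = 11100110 matches 1110xxxx → 3-byte sequence.
Byte 1: 0xE6 = 11100110, payload 0110 (4 bits).
Byte 2: 0x95 = 10010101 (10xxxxxx ✓), payload 010101.
Byte 3: 0xB6 = 10110110 (10xxxxxx ✓), payload 110110.
Concatenate: 0110010101110110 = 0x6576 (16 bits → U+6576).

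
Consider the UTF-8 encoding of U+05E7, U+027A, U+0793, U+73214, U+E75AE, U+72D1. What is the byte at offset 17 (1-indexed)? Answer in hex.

1-indexed offset 17 is 0-indexed offset 16.
U+05E7 → 2-byte form D7 A7 at offsets 0–1.
U+027A → 2-byte form C9 BA at offsets 2–3.
U+0793 → 2-byte form DE 93 at offsets 4–5.
U+73214 → 4-byte form F1 B3 88 94 at offsets 6–9.
U+E75AE → 4-byte form F3 A7 96 AE at offsets 10–13.
U+72D1 → 3-byte form E7 8B 91 at offsets 14–16.
Offset 16 falls in char 6's range; it's byte 3 of E7 8B 91 = 0x91.

0x91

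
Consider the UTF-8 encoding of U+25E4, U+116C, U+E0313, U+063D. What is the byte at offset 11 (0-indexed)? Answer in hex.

0xBD

U+25E4 → 3-byte form E2 97 A4 at offsets 0–2.
U+116C → 3-byte form E1 85 AC at offsets 3–5.
U+E0313 → 4-byte form F3 A0 8C 93 at offsets 6–9.
U+063D → 2-byte form D8 BD at offsets 10–11.
Offset 11 falls in char 4's range; it's byte 2 of D8 BD = 0xBD.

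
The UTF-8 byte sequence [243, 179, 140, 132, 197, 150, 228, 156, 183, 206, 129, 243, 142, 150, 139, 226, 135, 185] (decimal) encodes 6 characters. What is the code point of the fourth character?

U+0381

Offset 0: leading byte 0xF3 = 11110011 → 4-byte char #1 = F3 B3 8C 84.
Offset 4: leading byte 0xC5 = 11000101 → 2-byte char #2 = C5 96.
Offset 6: leading byte 0xE4 = 11100100 → 3-byte char #3 = E4 9C B7.
Offset 9: leading byte 0xCE = 11001110 → 2-byte char #4 = CE 81.
Leading byte 0xCE = 11001110 matches 110xxxxx → 2-byte sequence.
Byte 1: 0xCE = 11001110, payload 01110 (5 bits).
Byte 2: 0x81 = 10000001 (10xxxxxx ✓), payload 000001.
Concatenate: 01110000001 = 0x381 (11 bits → U+0381).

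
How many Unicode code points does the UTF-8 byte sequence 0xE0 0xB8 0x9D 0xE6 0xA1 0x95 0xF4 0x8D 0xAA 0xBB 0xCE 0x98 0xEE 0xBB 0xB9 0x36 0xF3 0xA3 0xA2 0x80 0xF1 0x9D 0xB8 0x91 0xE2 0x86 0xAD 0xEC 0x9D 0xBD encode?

10

Byte at offset 0: 0xE0 = 11100000 → 3-byte char (#1). Advance 3.
Byte at offset 3: 0xE6 = 11100110 → 3-byte char (#2). Advance 3.
Byte at offset 6: 0xF4 = 11110100 → 4-byte char (#3). Advance 4.
Byte at offset 10: 0xCE = 11001110 → 2-byte char (#4). Advance 2.
Byte at offset 12: 0xEE = 11101110 → 3-byte char (#5). Advance 3.
Byte at offset 15: 0x36 = 00110110 → 1-byte char (#6). Advance 1.
Byte at offset 16: 0xF3 = 11110011 → 4-byte char (#7). Advance 4.
Byte at offset 20: 0xF1 = 11110001 → 4-byte char (#8). Advance 4.
Byte at offset 24: 0xE2 = 11100010 → 3-byte char (#9). Advance 3.
Byte at offset 27: 0xEC = 11101100 → 3-byte char (#10). Advance 3.
Reached end at offset 30 after 10 code points.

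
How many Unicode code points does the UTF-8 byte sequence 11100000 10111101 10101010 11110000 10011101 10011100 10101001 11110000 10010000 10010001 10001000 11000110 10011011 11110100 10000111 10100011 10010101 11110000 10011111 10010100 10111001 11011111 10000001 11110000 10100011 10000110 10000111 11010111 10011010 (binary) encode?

Byte at offset 0: 0xE0 = 11100000 → 3-byte char (#1). Advance 3.
Byte at offset 3: 0xF0 = 11110000 → 4-byte char (#2). Advance 4.
Byte at offset 7: 0xF0 = 11110000 → 4-byte char (#3). Advance 4.
Byte at offset 11: 0xC6 = 11000110 → 2-byte char (#4). Advance 2.
Byte at offset 13: 0xF4 = 11110100 → 4-byte char (#5). Advance 4.
Byte at offset 17: 0xF0 = 11110000 → 4-byte char (#6). Advance 4.
Byte at offset 21: 0xDF = 11011111 → 2-byte char (#7). Advance 2.
Byte at offset 23: 0xF0 = 11110000 → 4-byte char (#8). Advance 4.
Byte at offset 27: 0xD7 = 11010111 → 2-byte char (#9). Advance 2.
Reached end at offset 29 after 9 code points.

9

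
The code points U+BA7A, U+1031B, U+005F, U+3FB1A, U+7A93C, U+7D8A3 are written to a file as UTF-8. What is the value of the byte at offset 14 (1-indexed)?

1-indexed offset 14 is 0-indexed offset 13.
U+BA7A → 3-byte form EB A9 BA at offsets 0–2.
U+1031B → 4-byte form F0 90 8C 9B at offsets 3–6.
U+005F → 1-byte form 5F at offsets 7–7.
U+3FB1A → 4-byte form F0 BF AC 9A at offsets 8–11.
U+7A93C → 4-byte form F1 BA A4 BC at offsets 12–15.
Offset 13 falls in char 5's range; it's byte 2 of F1 BA A4 BC = 0xBA.

0xBA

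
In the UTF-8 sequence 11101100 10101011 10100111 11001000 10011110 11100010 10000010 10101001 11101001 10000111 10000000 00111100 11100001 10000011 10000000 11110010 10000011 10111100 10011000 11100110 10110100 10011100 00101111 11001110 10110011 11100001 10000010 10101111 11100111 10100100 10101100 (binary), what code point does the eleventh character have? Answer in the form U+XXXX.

U+10AF

Offset 0: leading byte 0xEC = 11101100 → 3-byte char #1 = EC AB A7.
Offset 3: leading byte 0xC8 = 11001000 → 2-byte char #2 = C8 9E.
Offset 5: leading byte 0xE2 = 11100010 → 3-byte char #3 = E2 82 A9.
Offset 8: leading byte 0xE9 = 11101001 → 3-byte char #4 = E9 87 80.
Offset 11: leading byte 0x3C = 00111100 → 1-byte char #5 = 3C.
Offset 12: leading byte 0xE1 = 11100001 → 3-byte char #6 = E1 83 80.
Offset 15: leading byte 0xF2 = 11110010 → 4-byte char #7 = F2 83 BC 98.
Offset 19: leading byte 0xE6 = 11100110 → 3-byte char #8 = E6 B4 9C.
Offset 22: leading byte 0x2F = 00101111 → 1-byte char #9 = 2F.
Offset 23: leading byte 0xCE = 11001110 → 2-byte char #10 = CE B3.
Offset 25: leading byte 0xE1 = 11100001 → 3-byte char #11 = E1 82 AF.
Leading byte 0xE1 = 11100001 matches 1110xxxx → 3-byte sequence.
Byte 1: 0xE1 = 11100001, payload 0001 (4 bits).
Byte 2: 0x82 = 10000010 (10xxxxxx ✓), payload 000010.
Byte 3: 0xAF = 10101111 (10xxxxxx ✓), payload 101111.
Concatenate: 0001000010101111 = 0x10AF (16 bits → U+10AF).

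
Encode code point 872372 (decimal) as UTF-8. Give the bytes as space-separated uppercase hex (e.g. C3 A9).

F3 94 BE B4

U+D4FB4 = 0xD4FB4 = 872372 decimal. In range U+10000–U+10FFFF → 4-byte form: 11110xxx 10xxxxxx 10xxxxxx 10xxxxxx.
Binary (21 bits): 011010100111110110100.
Split 3+6+6+6: 011 | 010100 | 111110 | 110100.
Byte 1: 11110011 = 0xF3.
Byte 2: 10010100 = 0x94.
Byte 3: 10111110 = 0xBE.
Byte 4: 10110100 = 0xB4.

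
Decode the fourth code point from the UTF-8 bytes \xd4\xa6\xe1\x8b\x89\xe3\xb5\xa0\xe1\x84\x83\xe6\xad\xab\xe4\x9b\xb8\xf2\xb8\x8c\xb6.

U+1103

Offset 0: leading byte 0xD4 = 11010100 → 2-byte char #1 = D4 A6.
Offset 2: leading byte 0xE1 = 11100001 → 3-byte char #2 = E1 8B 89.
Offset 5: leading byte 0xE3 = 11100011 → 3-byte char #3 = E3 B5 A0.
Offset 8: leading byte 0xE1 = 11100001 → 3-byte char #4 = E1 84 83.
Leading byte 0xE1 = 11100001 matches 1110xxxx → 3-byte sequence.
Byte 1: 0xE1 = 11100001, payload 0001 (4 bits).
Byte 2: 0x84 = 10000100 (10xxxxxx ✓), payload 000100.
Byte 3: 0x83 = 10000011 (10xxxxxx ✓), payload 000011.
Concatenate: 0001000100000011 = 0x1103 (16 bits → U+1103).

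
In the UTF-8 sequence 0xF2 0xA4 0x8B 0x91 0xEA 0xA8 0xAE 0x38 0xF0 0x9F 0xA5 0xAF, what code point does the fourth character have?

U+1F96F

Offset 0: leading byte 0xF2 = 11110010 → 4-byte char #1 = F2 A4 8B 91.
Offset 4: leading byte 0xEA = 11101010 → 3-byte char #2 = EA A8 AE.
Offset 7: leading byte 0x38 = 00111000 → 1-byte char #3 = 38.
Offset 8: leading byte 0xF0 = 11110000 → 4-byte char #4 = F0 9F A5 AF.
Leading byte 0xF0 = 11110000 matches 11110xxx → 4-byte sequence.
Byte 1: 0xF0 = 11110000, payload 000 (3 bits).
Byte 2: 0x9F = 10011111 (10xxxxxx ✓), payload 011111.
Byte 3: 0xA5 = 10100101 (10xxxxxx ✓), payload 100101.
Byte 4: 0xAF = 10101111 (10xxxxxx ✓), payload 101111.
Concatenate: 000011111100101101111 = 0x1F96F (21 bits → U+1F96F).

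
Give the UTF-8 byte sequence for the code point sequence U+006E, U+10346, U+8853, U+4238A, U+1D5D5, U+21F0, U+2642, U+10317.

6E F0 90 8D 86 E8 A1 93 F1 82 8E 8A F0 9D 97 95 E2 87 B0 E2 99 82 F0 90 8C 97

U+006E: 1-byte form → 6E.
U+10346: 4-byte form → F0 90 8D 86.
U+8853: 3-byte form → E8 A1 93.
U+4238A: 4-byte form → F1 82 8E 8A.
U+1D5D5: 4-byte form → F0 9D 97 95.
U+21F0: 3-byte form → E2 87 B0.
U+2642: 3-byte form → E2 99 82.
U+10317: 4-byte form → F0 90 8C 97.
Concatenated (26 bytes): 6E F0 90 8D 86 E8 A1 93 F1 82 8E 8A F0 9D 97 95 E2 87 B0 E2 99 82 F0 90 8C 97.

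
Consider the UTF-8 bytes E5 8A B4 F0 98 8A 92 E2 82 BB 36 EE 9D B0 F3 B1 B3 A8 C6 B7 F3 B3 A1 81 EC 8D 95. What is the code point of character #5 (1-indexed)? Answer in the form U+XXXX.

Offset 0: leading byte 0xE5 = 11100101 → 3-byte char #1 = E5 8A B4.
Offset 3: leading byte 0xF0 = 11110000 → 4-byte char #2 = F0 98 8A 92.
Offset 7: leading byte 0xE2 = 11100010 → 3-byte char #3 = E2 82 BB.
Offset 10: leading byte 0x36 = 00110110 → 1-byte char #4 = 36.
Offset 11: leading byte 0xEE = 11101110 → 3-byte char #5 = EE 9D B0.
Leading byte 0xEE = 11101110 matches 1110xxxx → 3-byte sequence.
Byte 1: 0xEE = 11101110, payload 1110 (4 bits).
Byte 2: 0x9D = 10011101 (10xxxxxx ✓), payload 011101.
Byte 3: 0xB0 = 10110000 (10xxxxxx ✓), payload 110000.
Concatenate: 1110011101110000 = 0xE770 (16 bits → U+E770).

U+E770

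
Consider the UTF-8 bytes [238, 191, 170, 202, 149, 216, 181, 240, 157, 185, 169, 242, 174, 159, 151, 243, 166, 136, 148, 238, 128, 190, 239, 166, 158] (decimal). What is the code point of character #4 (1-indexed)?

Offset 0: leading byte 0xEE = 11101110 → 3-byte char #1 = EE BF AA.
Offset 3: leading byte 0xCA = 11001010 → 2-byte char #2 = CA 95.
Offset 5: leading byte 0xD8 = 11011000 → 2-byte char #3 = D8 B5.
Offset 7: leading byte 0xF0 = 11110000 → 4-byte char #4 = F0 9D B9 A9.
Leading byte 0xF0 = 11110000 matches 11110xxx → 4-byte sequence.
Byte 1: 0xF0 = 11110000, payload 000 (3 bits).
Byte 2: 0x9D = 10011101 (10xxxxxx ✓), payload 011101.
Byte 3: 0xB9 = 10111001 (10xxxxxx ✓), payload 111001.
Byte 4: 0xA9 = 10101001 (10xxxxxx ✓), payload 101001.
Concatenate: 000011101111001101001 = 0x1DE69 (21 bits → U+1DE69).

U+1DE69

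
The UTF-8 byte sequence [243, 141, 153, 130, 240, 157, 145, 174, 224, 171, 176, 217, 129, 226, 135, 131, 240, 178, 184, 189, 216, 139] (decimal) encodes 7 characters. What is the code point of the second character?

U+1D46E

Offset 0: leading byte 0xF3 = 11110011 → 4-byte char #1 = F3 8D 99 82.
Offset 4: leading byte 0xF0 = 11110000 → 4-byte char #2 = F0 9D 91 AE.
Leading byte 0xF0 = 11110000 matches 11110xxx → 4-byte sequence.
Byte 1: 0xF0 = 11110000, payload 000 (3 bits).
Byte 2: 0x9D = 10011101 (10xxxxxx ✓), payload 011101.
Byte 3: 0x91 = 10010001 (10xxxxxx ✓), payload 010001.
Byte 4: 0xAE = 10101110 (10xxxxxx ✓), payload 101110.
Concatenate: 000011101010001101110 = 0x1D46E (21 bits → U+1D46E).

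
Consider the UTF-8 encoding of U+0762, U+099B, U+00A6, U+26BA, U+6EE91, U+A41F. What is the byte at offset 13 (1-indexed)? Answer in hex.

0xBA

1-indexed offset 13 is 0-indexed offset 12.
U+0762 → 2-byte form DD A2 at offsets 0–1.
U+099B → 3-byte form E0 A6 9B at offsets 2–4.
U+00A6 → 2-byte form C2 A6 at offsets 5–6.
U+26BA → 3-byte form E2 9A BA at offsets 7–9.
U+6EE91 → 4-byte form F1 AE BA 91 at offsets 10–13.
Offset 12 falls in char 5's range; it's byte 3 of F1 AE BA 91 = 0xBA.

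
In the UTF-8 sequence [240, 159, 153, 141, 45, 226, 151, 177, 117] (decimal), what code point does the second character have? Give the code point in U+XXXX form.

U+002D

Offset 0: leading byte 0xF0 = 11110000 → 4-byte char #1 = F0 9F 99 8D.
Offset 4: leading byte 0x2D = 00101101 → 1-byte char #2 = 2D.
Leading byte 0x2D = 00101101 matches 0xxxxxxx → 1-byte sequence.
Byte 1: 0x2D = 00101101, payload 0101101 (7 bits).
Concatenate: 0101101 = 0x2D (7 bits → U+002D).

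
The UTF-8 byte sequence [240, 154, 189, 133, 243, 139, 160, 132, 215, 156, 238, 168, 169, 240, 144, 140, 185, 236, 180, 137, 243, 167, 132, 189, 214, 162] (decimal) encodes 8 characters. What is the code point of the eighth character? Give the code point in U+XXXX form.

U+05A2

Offset 0: leading byte 0xF0 = 11110000 → 4-byte char #1 = F0 9A BD 85.
Offset 4: leading byte 0xF3 = 11110011 → 4-byte char #2 = F3 8B A0 84.
Offset 8: leading byte 0xD7 = 11010111 → 2-byte char #3 = D7 9C.
Offset 10: leading byte 0xEE = 11101110 → 3-byte char #4 = EE A8 A9.
Offset 13: leading byte 0xF0 = 11110000 → 4-byte char #5 = F0 90 8C B9.
Offset 17: leading byte 0xEC = 11101100 → 3-byte char #6 = EC B4 89.
Offset 20: leading byte 0xF3 = 11110011 → 4-byte char #7 = F3 A7 84 BD.
Offset 24: leading byte 0xD6 = 11010110 → 2-byte char #8 = D6 A2.
Leading byte 0xD6 = 11010110 matches 110xxxxx → 2-byte sequence.
Byte 1: 0xD6 = 11010110, payload 10110 (5 bits).
Byte 2: 0xA2 = 10100010 (10xxxxxx ✓), payload 100010.
Concatenate: 10110100010 = 0x5A2 (11 bits → U+05A2).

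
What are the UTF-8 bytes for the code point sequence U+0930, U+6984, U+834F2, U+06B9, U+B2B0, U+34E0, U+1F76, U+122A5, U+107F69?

E0 A4 B0 E6 A6 84 F2 83 93 B2 DA B9 EB 8A B0 E3 93 A0 E1 BD B6 F0 92 8A A5 F4 87 BD A9

U+0930: 3-byte form → E0 A4 B0.
U+6984: 3-byte form → E6 A6 84.
U+834F2: 4-byte form → F2 83 93 B2.
U+06B9: 2-byte form → DA B9.
U+B2B0: 3-byte form → EB 8A B0.
U+34E0: 3-byte form → E3 93 A0.
U+1F76: 3-byte form → E1 BD B6.
U+122A5: 4-byte form → F0 92 8A A5.
U+107F69: 4-byte form → F4 87 BD A9.
Concatenated (29 bytes): E0 A4 B0 E6 A6 84 F2 83 93 B2 DA B9 EB 8A B0 E3 93 A0 E1 BD B6 F0 92 8A A5 F4 87 BD A9.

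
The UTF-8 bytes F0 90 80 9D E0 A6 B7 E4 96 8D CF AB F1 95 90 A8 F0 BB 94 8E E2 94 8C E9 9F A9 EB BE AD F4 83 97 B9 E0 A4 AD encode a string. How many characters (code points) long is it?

11

Byte at offset 0: 0xF0 = 11110000 → 4-byte char (#1). Advance 4.
Byte at offset 4: 0xE0 = 11100000 → 3-byte char (#2). Advance 3.
Byte at offset 7: 0xE4 = 11100100 → 3-byte char (#3). Advance 3.
Byte at offset 10: 0xCF = 11001111 → 2-byte char (#4). Advance 2.
Byte at offset 12: 0xF1 = 11110001 → 4-byte char (#5). Advance 4.
Byte at offset 16: 0xF0 = 11110000 → 4-byte char (#6). Advance 4.
Byte at offset 20: 0xE2 = 11100010 → 3-byte char (#7). Advance 3.
Byte at offset 23: 0xE9 = 11101001 → 3-byte char (#8). Advance 3.
Byte at offset 26: 0xEB = 11101011 → 3-byte char (#9). Advance 3.
Byte at offset 29: 0xF4 = 11110100 → 4-byte char (#10). Advance 4.
Byte at offset 33: 0xE0 = 11100000 → 3-byte char (#11). Advance 3.
Reached end at offset 36 after 11 code points.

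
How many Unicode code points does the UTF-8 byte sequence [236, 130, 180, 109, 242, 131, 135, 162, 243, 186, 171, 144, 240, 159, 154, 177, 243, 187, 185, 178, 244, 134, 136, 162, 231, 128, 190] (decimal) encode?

8

Byte at offset 0: 0xEC = 11101100 → 3-byte char (#1). Advance 3.
Byte at offset 3: 0x6D = 01101101 → 1-byte char (#2). Advance 1.
Byte at offset 4: 0xF2 = 11110010 → 4-byte char (#3). Advance 4.
Byte at offset 8: 0xF3 = 11110011 → 4-byte char (#4). Advance 4.
Byte at offset 12: 0xF0 = 11110000 → 4-byte char (#5). Advance 4.
Byte at offset 16: 0xF3 = 11110011 → 4-byte char (#6). Advance 4.
Byte at offset 20: 0xF4 = 11110100 → 4-byte char (#7). Advance 4.
Byte at offset 24: 0xE7 = 11100111 → 3-byte char (#8). Advance 3.
Reached end at offset 27 after 8 code points.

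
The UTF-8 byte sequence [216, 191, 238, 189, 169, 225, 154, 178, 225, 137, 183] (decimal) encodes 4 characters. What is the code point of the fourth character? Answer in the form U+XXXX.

Offset 0: leading byte 0xD8 = 11011000 → 2-byte char #1 = D8 BF.
Offset 2: leading byte 0xEE = 11101110 → 3-byte char #2 = EE BD A9.
Offset 5: leading byte 0xE1 = 11100001 → 3-byte char #3 = E1 9A B2.
Offset 8: leading byte 0xE1 = 11100001 → 3-byte char #4 = E1 89 B7.
Leading byte 0xE1 = 11100001 matches 1110xxxx → 3-byte sequence.
Byte 1: 0xE1 = 11100001, payload 0001 (4 bits).
Byte 2: 0x89 = 10001001 (10xxxxxx ✓), payload 001001.
Byte 3: 0xB7 = 10110111 (10xxxxxx ✓), payload 110111.
Concatenate: 0001001001110111 = 0x1277 (16 bits → U+1277).

U+1277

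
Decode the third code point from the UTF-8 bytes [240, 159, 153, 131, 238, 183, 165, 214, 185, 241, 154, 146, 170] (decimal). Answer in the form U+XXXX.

U+05B9

Offset 0: leading byte 0xF0 = 11110000 → 4-byte char #1 = F0 9F 99 83.
Offset 4: leading byte 0xEE = 11101110 → 3-byte char #2 = EE B7 A5.
Offset 7: leading byte 0xD6 = 11010110 → 2-byte char #3 = D6 B9.
Leading byte 0xD6 = 11010110 matches 110xxxxx → 2-byte sequence.
Byte 1: 0xD6 = 11010110, payload 10110 (5 bits).
Byte 2: 0xB9 = 10111001 (10xxxxxx ✓), payload 111001.
Concatenate: 10110111001 = 0x5B9 (11 bits → U+05B9).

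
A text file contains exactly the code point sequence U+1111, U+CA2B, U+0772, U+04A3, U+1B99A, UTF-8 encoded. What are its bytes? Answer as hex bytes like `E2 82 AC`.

U+1111: 3-byte form → E1 84 91.
U+CA2B: 3-byte form → EC A8 AB.
U+0772: 2-byte form → DD B2.
U+04A3: 2-byte form → D2 A3.
U+1B99A: 4-byte form → F0 9B A6 9A.
Concatenated (14 bytes): E1 84 91 EC A8 AB DD B2 D2 A3 F0 9B A6 9A.

E1 84 91 EC A8 AB DD B2 D2 A3 F0 9B A6 9A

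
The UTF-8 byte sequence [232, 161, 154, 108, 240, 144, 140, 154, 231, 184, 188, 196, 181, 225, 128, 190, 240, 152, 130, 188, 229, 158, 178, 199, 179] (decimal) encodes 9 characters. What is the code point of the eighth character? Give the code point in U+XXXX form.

U+57B2

Offset 0: leading byte 0xE8 = 11101000 → 3-byte char #1 = E8 A1 9A.
Offset 3: leading byte 0x6C = 01101100 → 1-byte char #2 = 6C.
Offset 4: leading byte 0xF0 = 11110000 → 4-byte char #3 = F0 90 8C 9A.
Offset 8: leading byte 0xE7 = 11100111 → 3-byte char #4 = E7 B8 BC.
Offset 11: leading byte 0xC4 = 11000100 → 2-byte char #5 = C4 B5.
Offset 13: leading byte 0xE1 = 11100001 → 3-byte char #6 = E1 80 BE.
Offset 16: leading byte 0xF0 = 11110000 → 4-byte char #7 = F0 98 82 BC.
Offset 20: leading byte 0xE5 = 11100101 → 3-byte char #8 = E5 9E B2.
Leading byte 0xE5 = 11100101 matches 1110xxxx → 3-byte sequence.
Byte 1: 0xE5 = 11100101, payload 0101 (4 bits).
Byte 2: 0x9E = 10011110 (10xxxxxx ✓), payload 011110.
Byte 3: 0xB2 = 10110010 (10xxxxxx ✓), payload 110010.
Concatenate: 0101011110110010 = 0x57B2 (16 bits → U+57B2).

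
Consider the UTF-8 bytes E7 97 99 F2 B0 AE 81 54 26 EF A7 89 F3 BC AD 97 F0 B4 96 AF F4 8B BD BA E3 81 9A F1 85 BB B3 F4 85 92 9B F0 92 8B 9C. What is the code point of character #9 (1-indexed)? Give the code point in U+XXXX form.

U+305A

Offset 0: leading byte 0xE7 = 11100111 → 3-byte char #1 = E7 97 99.
Offset 3: leading byte 0xF2 = 11110010 → 4-byte char #2 = F2 B0 AE 81.
Offset 7: leading byte 0x54 = 01010100 → 1-byte char #3 = 54.
Offset 8: leading byte 0x26 = 00100110 → 1-byte char #4 = 26.
Offset 9: leading byte 0xEF = 11101111 → 3-byte char #5 = EF A7 89.
Offset 12: leading byte 0xF3 = 11110011 → 4-byte char #6 = F3 BC AD 97.
Offset 16: leading byte 0xF0 = 11110000 → 4-byte char #7 = F0 B4 96 AF.
Offset 20: leading byte 0xF4 = 11110100 → 4-byte char #8 = F4 8B BD BA.
Offset 24: leading byte 0xE3 = 11100011 → 3-byte char #9 = E3 81 9A.
Leading byte 0xE3 = 11100011 matches 1110xxxx → 3-byte sequence.
Byte 1: 0xE3 = 11100011, payload 0011 (4 bits).
Byte 2: 0x81 = 10000001 (10xxxxxx ✓), payload 000001.
Byte 3: 0x9A = 10011010 (10xxxxxx ✓), payload 011010.
Concatenate: 0011000001011010 = 0x305A (16 bits → U+305A).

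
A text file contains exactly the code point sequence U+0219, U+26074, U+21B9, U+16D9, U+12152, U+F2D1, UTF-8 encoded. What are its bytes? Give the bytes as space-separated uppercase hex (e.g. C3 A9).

U+0219: 2-byte form → C8 99.
U+26074: 4-byte form → F0 A6 81 B4.
U+21B9: 3-byte form → E2 86 B9.
U+16D9: 3-byte form → E1 9B 99.
U+12152: 4-byte form → F0 92 85 92.
U+F2D1: 3-byte form → EF 8B 91.
Concatenated (19 bytes): C8 99 F0 A6 81 B4 E2 86 B9 E1 9B 99 F0 92 85 92 EF 8B 91.

C8 99 F0 A6 81 B4 E2 86 B9 E1 9B 99 F0 92 85 92 EF 8B 91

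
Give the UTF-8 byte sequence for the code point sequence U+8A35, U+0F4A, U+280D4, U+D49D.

U+8A35: 3-byte form → E8 A8 B5.
U+0F4A: 3-byte form → E0 BD 8A.
U+280D4: 4-byte form → F0 A8 83 94.
U+D49D: 3-byte form → ED 92 9D.
Concatenated (13 bytes): E8 A8 B5 E0 BD 8A F0 A8 83 94 ED 92 9D.

E8 A8 B5 E0 BD 8A F0 A8 83 94 ED 92 9D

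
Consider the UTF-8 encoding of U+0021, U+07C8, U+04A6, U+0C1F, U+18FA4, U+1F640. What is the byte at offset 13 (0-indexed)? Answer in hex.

0x9F

U+0021 → 1-byte form 21 at offsets 0–0.
U+07C8 → 2-byte form DF 88 at offsets 1–2.
U+04A6 → 2-byte form D2 A6 at offsets 3–4.
U+0C1F → 3-byte form E0 B0 9F at offsets 5–7.
U+18FA4 → 4-byte form F0 98 BE A4 at offsets 8–11.
U+1F640 → 4-byte form F0 9F 99 80 at offsets 12–15.
Offset 13 falls in char 6's range; it's byte 2 of F0 9F 99 80 = 0x9F.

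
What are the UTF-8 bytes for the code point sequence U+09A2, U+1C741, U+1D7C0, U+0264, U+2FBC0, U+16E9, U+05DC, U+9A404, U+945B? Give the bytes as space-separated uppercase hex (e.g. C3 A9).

U+09A2: 3-byte form → E0 A6 A2.
U+1C741: 4-byte form → F0 9C 9D 81.
U+1D7C0: 4-byte form → F0 9D 9F 80.
U+0264: 2-byte form → C9 A4.
U+2FBC0: 4-byte form → F0 AF AF 80.
U+16E9: 3-byte form → E1 9B A9.
U+05DC: 2-byte form → D7 9C.
U+9A404: 4-byte form → F2 9A 90 84.
U+945B: 3-byte form → E9 91 9B.
Concatenated (29 bytes): E0 A6 A2 F0 9C 9D 81 F0 9D 9F 80 C9 A4 F0 AF AF 80 E1 9B A9 D7 9C F2 9A 90 84 E9 91 9B.

E0 A6 A2 F0 9C 9D 81 F0 9D 9F 80 C9 A4 F0 AF AF 80 E1 9B A9 D7 9C F2 9A 90 84 E9 91 9B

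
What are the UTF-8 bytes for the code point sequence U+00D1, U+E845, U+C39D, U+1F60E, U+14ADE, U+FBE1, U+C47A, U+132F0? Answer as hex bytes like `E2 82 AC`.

U+00D1: 2-byte form → C3 91.
U+E845: 3-byte form → EE A1 85.
U+C39D: 3-byte form → EC 8E 9D.
U+1F60E: 4-byte form → F0 9F 98 8E.
U+14ADE: 4-byte form → F0 94 AB 9E.
U+FBE1: 3-byte form → EF AF A1.
U+C47A: 3-byte form → EC 91 BA.
U+132F0: 4-byte form → F0 93 8B B0.
Concatenated (26 bytes): C3 91 EE A1 85 EC 8E 9D F0 9F 98 8E F0 94 AB 9E EF AF A1 EC 91 BA F0 93 8B B0.

C3 91 EE A1 85 EC 8E 9D F0 9F 98 8E F0 94 AB 9E EF AF A1 EC 91 BA F0 93 8B B0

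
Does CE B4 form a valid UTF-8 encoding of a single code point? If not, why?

valid

Leading byte 0xCE = 11001110 → 2-byte form.
Continuation bytes 0xB4=10110100 all match 10xxxxxx.
Decoded value 0x3B4 is ≥ 0x80 (shortest form) and not a surrogate.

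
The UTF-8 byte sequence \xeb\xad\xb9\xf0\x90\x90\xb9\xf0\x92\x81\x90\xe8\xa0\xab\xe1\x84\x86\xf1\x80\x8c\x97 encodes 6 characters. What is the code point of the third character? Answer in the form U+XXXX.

U+12050

Offset 0: leading byte 0xEB = 11101011 → 3-byte char #1 = EB AD B9.
Offset 3: leading byte 0xF0 = 11110000 → 4-byte char #2 = F0 90 90 B9.
Offset 7: leading byte 0xF0 = 11110000 → 4-byte char #3 = F0 92 81 90.
Leading byte 0xF0 = 11110000 matches 11110xxx → 4-byte sequence.
Byte 1: 0xF0 = 11110000, payload 000 (3 bits).
Byte 2: 0x92 = 10010010 (10xxxxxx ✓), payload 010010.
Byte 3: 0x81 = 10000001 (10xxxxxx ✓), payload 000001.
Byte 4: 0x90 = 10010000 (10xxxxxx ✓), payload 010000.
Concatenate: 000010010000001010000 = 0x12050 (21 bits → U+12050).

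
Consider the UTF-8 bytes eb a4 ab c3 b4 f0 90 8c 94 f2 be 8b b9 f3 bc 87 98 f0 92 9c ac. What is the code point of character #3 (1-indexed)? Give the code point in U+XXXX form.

Offset 0: leading byte 0xEB = 11101011 → 3-byte char #1 = EB A4 AB.
Offset 3: leading byte 0xC3 = 11000011 → 2-byte char #2 = C3 B4.
Offset 5: leading byte 0xF0 = 11110000 → 4-byte char #3 = F0 90 8C 94.
Leading byte 0xF0 = 11110000 matches 11110xxx → 4-byte sequence.
Byte 1: 0xF0 = 11110000, payload 000 (3 bits).
Byte 2: 0x90 = 10010000 (10xxxxxx ✓), payload 010000.
Byte 3: 0x8C = 10001100 (10xxxxxx ✓), payload 001100.
Byte 4: 0x94 = 10010100 (10xxxxxx ✓), payload 010100.
Concatenate: 000010000001100010100 = 0x10314 (21 bits → U+10314).

U+10314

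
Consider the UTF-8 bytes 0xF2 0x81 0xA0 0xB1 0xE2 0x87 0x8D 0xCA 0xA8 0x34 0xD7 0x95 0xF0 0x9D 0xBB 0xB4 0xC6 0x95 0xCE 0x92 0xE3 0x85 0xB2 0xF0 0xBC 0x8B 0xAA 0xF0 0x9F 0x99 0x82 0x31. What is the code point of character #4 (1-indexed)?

U+0034

Offset 0: leading byte 0xF2 = 11110010 → 4-byte char #1 = F2 81 A0 B1.
Offset 4: leading byte 0xE2 = 11100010 → 3-byte char #2 = E2 87 8D.
Offset 7: leading byte 0xCA = 11001010 → 2-byte char #3 = CA A8.
Offset 9: leading byte 0x34 = 00110100 → 1-byte char #4 = 34.
Leading byte 0x34 = 00110100 matches 0xxxxxxx → 1-byte sequence.
Byte 1: 0x34 = 00110100, payload 0110100 (7 bits).
Concatenate: 0110100 = 0x34 (7 bits → U+0034).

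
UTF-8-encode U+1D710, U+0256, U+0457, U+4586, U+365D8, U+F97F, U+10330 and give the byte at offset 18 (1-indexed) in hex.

0xBF

1-indexed offset 18 is 0-indexed offset 17.
U+1D710 → 4-byte form F0 9D 9C 90 at offsets 0–3.
U+0256 → 2-byte form C9 96 at offsets 4–5.
U+0457 → 2-byte form D1 97 at offsets 6–7.
U+4586 → 3-byte form E4 96 86 at offsets 8–10.
U+365D8 → 4-byte form F0 B6 97 98 at offsets 11–14.
U+F97F → 3-byte form EF A5 BF at offsets 15–17.
Offset 17 falls in char 6's range; it's byte 3 of EF A5 BF = 0xBF.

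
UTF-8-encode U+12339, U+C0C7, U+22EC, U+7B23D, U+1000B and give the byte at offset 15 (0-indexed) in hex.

U+12339 → 4-byte form F0 92 8C B9 at offsets 0–3.
U+C0C7 → 3-byte form EC 83 87 at offsets 4–6.
U+22EC → 3-byte form E2 8B AC at offsets 7–9.
U+7B23D → 4-byte form F1 BB 88 BD at offsets 10–13.
U+1000B → 4-byte form F0 90 80 8B at offsets 14–17.
Offset 15 falls in char 5's range; it's byte 2 of F0 90 80 8B = 0x90.

0x90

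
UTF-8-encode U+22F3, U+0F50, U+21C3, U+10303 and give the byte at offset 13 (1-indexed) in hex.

1-indexed offset 13 is 0-indexed offset 12.
U+22F3 → 3-byte form E2 8B B3 at offsets 0–2.
U+0F50 → 3-byte form E0 BD 90 at offsets 3–5.
U+21C3 → 3-byte form E2 87 83 at offsets 6–8.
U+10303 → 4-byte form F0 90 8C 83 at offsets 9–12.
Offset 12 falls in char 4's range; it's byte 4 of F0 90 8C 83 = 0x83.

0x83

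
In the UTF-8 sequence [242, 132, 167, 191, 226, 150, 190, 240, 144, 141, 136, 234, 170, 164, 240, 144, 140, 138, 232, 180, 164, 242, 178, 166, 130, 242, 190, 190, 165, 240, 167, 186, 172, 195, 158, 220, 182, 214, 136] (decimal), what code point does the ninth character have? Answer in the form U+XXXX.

U+27EAC

Offset 0: leading byte 0xF2 = 11110010 → 4-byte char #1 = F2 84 A7 BF.
Offset 4: leading byte 0xE2 = 11100010 → 3-byte char #2 = E2 96 BE.
Offset 7: leading byte 0xF0 = 11110000 → 4-byte char #3 = F0 90 8D 88.
Offset 11: leading byte 0xEA = 11101010 → 3-byte char #4 = EA AA A4.
Offset 14: leading byte 0xF0 = 11110000 → 4-byte char #5 = F0 90 8C 8A.
Offset 18: leading byte 0xE8 = 11101000 → 3-byte char #6 = E8 B4 A4.
Offset 21: leading byte 0xF2 = 11110010 → 4-byte char #7 = F2 B2 A6 82.
Offset 25: leading byte 0xF2 = 11110010 → 4-byte char #8 = F2 BE BE A5.
Offset 29: leading byte 0xF0 = 11110000 → 4-byte char #9 = F0 A7 BA AC.
Leading byte 0xF0 = 11110000 matches 11110xxx → 4-byte sequence.
Byte 1: 0xF0 = 11110000, payload 000 (3 bits).
Byte 2: 0xA7 = 10100111 (10xxxxxx ✓), payload 100111.
Byte 3: 0xBA = 10111010 (10xxxxxx ✓), payload 111010.
Byte 4: 0xAC = 10101100 (10xxxxxx ✓), payload 101100.
Concatenate: 000100111111010101100 = 0x27EAC (21 bits → U+27EAC).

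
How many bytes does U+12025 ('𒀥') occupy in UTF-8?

U+12025 = 0x12025. UTF-8 uses 1 byte below 0x80, 2 below 0x800, 3 below 0x10000, 4 up to 0x10FFFF. 0x12025 is in U+10000–U+10FFFF → 4 bytes.

4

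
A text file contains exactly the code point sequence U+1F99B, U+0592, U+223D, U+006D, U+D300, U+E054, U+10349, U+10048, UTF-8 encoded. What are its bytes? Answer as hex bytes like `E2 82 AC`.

F0 9F A6 9B D6 92 E2 88 BD 6D ED 8C 80 EE 81 94 F0 90 8D 89 F0 90 81 88

U+1F99B: 4-byte form → F0 9F A6 9B.
U+0592: 2-byte form → D6 92.
U+223D: 3-byte form → E2 88 BD.
U+006D: 1-byte form → 6D.
U+D300: 3-byte form → ED 8C 80.
U+E054: 3-byte form → EE 81 94.
U+10349: 4-byte form → F0 90 8D 89.
U+10048: 4-byte form → F0 90 81 88.
Concatenated (24 bytes): F0 9F A6 9B D6 92 E2 88 BD 6D ED 8C 80 EE 81 94 F0 90 8D 89 F0 90 81 88.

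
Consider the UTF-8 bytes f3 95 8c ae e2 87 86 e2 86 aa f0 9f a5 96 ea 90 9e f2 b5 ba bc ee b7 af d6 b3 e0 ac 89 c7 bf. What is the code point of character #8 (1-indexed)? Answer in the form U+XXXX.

Offset 0: leading byte 0xF3 = 11110011 → 4-byte char #1 = F3 95 8C AE.
Offset 4: leading byte 0xE2 = 11100010 → 3-byte char #2 = E2 87 86.
Offset 7: leading byte 0xE2 = 11100010 → 3-byte char #3 = E2 86 AA.
Offset 10: leading byte 0xF0 = 11110000 → 4-byte char #4 = F0 9F A5 96.
Offset 14: leading byte 0xEA = 11101010 → 3-byte char #5 = EA 90 9E.
Offset 17: leading byte 0xF2 = 11110010 → 4-byte char #6 = F2 B5 BA BC.
Offset 21: leading byte 0xEE = 11101110 → 3-byte char #7 = EE B7 AF.
Offset 24: leading byte 0xD6 = 11010110 → 2-byte char #8 = D6 B3.
Leading byte 0xD6 = 11010110 matches 110xxxxx → 2-byte sequence.
Byte 1: 0xD6 = 11010110, payload 10110 (5 bits).
Byte 2: 0xB3 = 10110011 (10xxxxxx ✓), payload 110011.
Concatenate: 10110110011 = 0x5B3 (11 bits → U+05B3).

U+05B3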